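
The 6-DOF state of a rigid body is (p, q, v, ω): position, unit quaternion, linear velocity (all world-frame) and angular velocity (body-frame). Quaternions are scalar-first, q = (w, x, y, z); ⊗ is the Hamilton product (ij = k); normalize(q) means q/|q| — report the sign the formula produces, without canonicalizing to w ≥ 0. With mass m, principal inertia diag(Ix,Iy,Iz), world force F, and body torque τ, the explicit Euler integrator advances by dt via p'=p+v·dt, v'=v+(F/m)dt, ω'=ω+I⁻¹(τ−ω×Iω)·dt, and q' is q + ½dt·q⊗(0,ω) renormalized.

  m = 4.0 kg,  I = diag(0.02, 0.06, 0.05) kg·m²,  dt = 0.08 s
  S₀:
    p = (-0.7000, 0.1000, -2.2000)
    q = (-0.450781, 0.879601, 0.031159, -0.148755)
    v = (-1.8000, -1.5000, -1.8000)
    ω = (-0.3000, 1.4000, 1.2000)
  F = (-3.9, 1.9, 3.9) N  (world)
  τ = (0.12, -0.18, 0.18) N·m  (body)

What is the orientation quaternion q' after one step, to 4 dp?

Hamilton product q⊗(0,ω) = (0.3987637, 0.3808821, -1.6419881, 0.6998519)
updated quaternion q' = (-0.4336, 0.8923, -0.0344, -0.1204)

q' = (-0.4336, 0.8923, -0.0344, -0.1204)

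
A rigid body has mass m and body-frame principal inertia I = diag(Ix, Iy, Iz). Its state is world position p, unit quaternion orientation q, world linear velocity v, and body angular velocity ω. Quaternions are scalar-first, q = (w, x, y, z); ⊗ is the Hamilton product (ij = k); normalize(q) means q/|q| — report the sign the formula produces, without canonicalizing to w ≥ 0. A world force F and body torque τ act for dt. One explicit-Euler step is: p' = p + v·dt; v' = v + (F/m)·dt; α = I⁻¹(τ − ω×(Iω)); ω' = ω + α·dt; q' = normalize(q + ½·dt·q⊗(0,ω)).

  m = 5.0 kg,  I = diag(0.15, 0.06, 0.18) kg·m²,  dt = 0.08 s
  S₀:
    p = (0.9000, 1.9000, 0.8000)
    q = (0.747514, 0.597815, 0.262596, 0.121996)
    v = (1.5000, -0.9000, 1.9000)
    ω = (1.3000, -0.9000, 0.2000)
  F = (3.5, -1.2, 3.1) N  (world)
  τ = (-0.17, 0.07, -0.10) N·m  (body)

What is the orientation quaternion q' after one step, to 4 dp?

2q̇ = q⊗(0,ω) = (-0.5652223, 1.1340838, -0.6337308, -0.7299055)
updated quaternion q' = (0.7234, 0.6419, 0.2368, 0.0926)

q' = (0.7234, 0.6419, 0.2368, 0.0926)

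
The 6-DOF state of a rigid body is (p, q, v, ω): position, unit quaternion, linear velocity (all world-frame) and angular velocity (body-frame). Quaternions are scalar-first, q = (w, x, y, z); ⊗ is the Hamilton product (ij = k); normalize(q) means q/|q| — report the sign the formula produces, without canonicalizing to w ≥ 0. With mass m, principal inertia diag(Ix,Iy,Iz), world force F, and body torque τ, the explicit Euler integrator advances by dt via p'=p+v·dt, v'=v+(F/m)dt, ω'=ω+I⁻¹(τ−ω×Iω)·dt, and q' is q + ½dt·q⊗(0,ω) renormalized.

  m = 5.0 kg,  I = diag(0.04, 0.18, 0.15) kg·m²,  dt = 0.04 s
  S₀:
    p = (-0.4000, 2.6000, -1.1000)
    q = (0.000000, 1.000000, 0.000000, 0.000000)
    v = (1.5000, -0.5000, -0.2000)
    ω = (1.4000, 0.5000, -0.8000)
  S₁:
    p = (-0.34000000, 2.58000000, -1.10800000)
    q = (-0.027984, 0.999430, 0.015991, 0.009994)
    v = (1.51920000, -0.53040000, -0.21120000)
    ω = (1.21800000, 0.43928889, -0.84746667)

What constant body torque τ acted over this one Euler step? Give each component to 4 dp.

ω₁ − ω₀ = (-0.18200000, -0.06071111, -0.04746667)
precession coupling = (0.0120, 0.1232, 0.0980)
I·α + gyro = (-0.1700, -0.1500, -0.0800)

τ = (-0.1700, -0.1500, -0.0800)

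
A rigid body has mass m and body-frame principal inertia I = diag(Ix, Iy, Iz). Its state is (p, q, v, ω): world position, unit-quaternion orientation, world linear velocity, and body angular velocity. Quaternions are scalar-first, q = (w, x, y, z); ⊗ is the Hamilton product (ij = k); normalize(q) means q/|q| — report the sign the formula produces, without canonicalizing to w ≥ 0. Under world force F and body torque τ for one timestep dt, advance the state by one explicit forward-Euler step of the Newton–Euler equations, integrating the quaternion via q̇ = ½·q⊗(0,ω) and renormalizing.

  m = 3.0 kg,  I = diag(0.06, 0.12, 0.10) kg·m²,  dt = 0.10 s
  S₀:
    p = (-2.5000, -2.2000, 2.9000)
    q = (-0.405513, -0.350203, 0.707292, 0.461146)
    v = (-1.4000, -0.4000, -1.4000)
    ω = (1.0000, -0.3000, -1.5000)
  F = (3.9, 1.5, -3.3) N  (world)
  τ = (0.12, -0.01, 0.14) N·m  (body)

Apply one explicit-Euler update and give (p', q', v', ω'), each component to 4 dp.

p' = (-2.6400, -2.2400, 2.7600)
q' = (-0.3414, -0.4149, 0.7072, 0.4595)
v' = (-1.2700, -0.3500, -1.5100)
ω' = (1.2150, -0.3583, -1.3420)

ω×(Iω) gyroscopic = (-0.0090, 0.0600, -0.0180)
angular accel α = (2.1500, -0.5833, 1.5800)
ω' = ω + α·dt = (1.2150, -0.3583, -1.3420)
2q̇ = q⊗(0,ω) = (1.2541096, -1.3281072, 0.0574954, 0.0060384)
q' = normalize(q + ½dt·q⊗(0,ω)) = (-0.3414, -0.4149, 0.7072, 0.4595)
linear accel F/m = (1.3000, 0.5000, -1.1000)
new position p' = (-2.6400, -2.2400, 2.7600)
v + (F/m)dt = (-1.2700, -0.3500, -1.5100)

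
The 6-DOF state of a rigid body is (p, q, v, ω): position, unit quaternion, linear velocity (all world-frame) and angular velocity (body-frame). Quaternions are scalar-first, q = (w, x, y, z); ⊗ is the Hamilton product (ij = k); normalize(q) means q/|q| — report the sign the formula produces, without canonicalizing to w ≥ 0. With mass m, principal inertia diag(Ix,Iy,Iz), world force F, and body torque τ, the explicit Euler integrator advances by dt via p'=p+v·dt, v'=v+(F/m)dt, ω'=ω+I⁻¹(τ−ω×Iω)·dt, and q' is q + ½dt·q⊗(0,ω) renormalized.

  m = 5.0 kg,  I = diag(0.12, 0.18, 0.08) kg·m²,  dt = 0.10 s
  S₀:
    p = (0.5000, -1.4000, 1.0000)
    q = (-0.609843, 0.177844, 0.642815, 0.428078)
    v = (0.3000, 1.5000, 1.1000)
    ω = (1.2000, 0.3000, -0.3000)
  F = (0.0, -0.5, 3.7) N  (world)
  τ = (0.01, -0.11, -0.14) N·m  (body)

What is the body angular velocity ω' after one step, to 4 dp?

ω×(Iω) gyroscopic = (0.0090, -0.0144, 0.0216)
α = I⁻¹(τ − ω×Iω) = (0.0083, -0.5311, -2.0200)
new body rate ω' = (1.2008, 0.2469, -0.5020)

ω' = (1.2008, 0.2469, -0.5020)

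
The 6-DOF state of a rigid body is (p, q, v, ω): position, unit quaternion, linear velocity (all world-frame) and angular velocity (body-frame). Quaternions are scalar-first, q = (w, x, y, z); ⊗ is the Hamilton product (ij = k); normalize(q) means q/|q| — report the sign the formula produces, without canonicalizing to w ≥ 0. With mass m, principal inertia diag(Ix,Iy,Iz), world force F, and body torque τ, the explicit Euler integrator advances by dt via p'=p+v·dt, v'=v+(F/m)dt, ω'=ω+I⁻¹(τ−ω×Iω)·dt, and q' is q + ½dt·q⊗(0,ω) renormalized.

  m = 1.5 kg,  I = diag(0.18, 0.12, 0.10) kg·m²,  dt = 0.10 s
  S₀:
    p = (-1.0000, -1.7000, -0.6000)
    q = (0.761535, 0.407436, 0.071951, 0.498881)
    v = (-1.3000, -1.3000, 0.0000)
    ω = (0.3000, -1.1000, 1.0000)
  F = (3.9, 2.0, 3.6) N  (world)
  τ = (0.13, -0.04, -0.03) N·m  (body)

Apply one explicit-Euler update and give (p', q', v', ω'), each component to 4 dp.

p' = (-1.1300, -1.8300, -0.6000)
q' = (0.7323, 0.4486, 0.0171, 0.5120)
v' = (-1.0400, -1.1667, 0.2400)
ω' = (0.3600, -1.1533, 0.9502)

ω×(Iω) gyroscopic = (0.0220, 0.0240, 0.0198)
angular accel α = (0.6000, -0.5333, -0.4980)
ω + α·dt = (0.3600, -1.1533, 0.9502)
2q̇ = q⊗(0,ω) = (-0.5419657, 0.8491806, -1.0954602, 0.2917701)
q + ½dt·q⊗(0,ω), renormalized = (0.7323, 0.4486, 0.0171, 0.5120)
linear accel F/m = (2.6000, 1.3333, 2.4000)
new position p' = (-1.1300, -1.8300, -0.6000)
new velocity v' = (-1.0400, -1.1667, 0.2400)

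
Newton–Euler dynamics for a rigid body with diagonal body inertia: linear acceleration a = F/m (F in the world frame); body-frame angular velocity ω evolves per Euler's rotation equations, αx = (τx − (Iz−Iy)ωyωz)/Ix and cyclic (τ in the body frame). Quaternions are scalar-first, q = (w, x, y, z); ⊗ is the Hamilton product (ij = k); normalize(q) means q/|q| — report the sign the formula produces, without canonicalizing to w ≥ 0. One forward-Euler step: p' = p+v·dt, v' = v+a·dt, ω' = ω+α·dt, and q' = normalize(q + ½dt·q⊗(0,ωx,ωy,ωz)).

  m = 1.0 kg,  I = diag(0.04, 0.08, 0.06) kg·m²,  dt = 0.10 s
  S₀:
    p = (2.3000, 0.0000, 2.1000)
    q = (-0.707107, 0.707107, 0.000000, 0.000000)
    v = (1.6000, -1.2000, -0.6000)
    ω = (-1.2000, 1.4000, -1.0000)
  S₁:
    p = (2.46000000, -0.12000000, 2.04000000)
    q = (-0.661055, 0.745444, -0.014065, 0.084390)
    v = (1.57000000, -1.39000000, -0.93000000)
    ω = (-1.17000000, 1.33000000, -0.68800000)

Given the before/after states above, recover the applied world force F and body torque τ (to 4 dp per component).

v₁ − v₀ = (-0.03000000, -0.19000000, -0.33000000)
m·(v₁−v₀)/dt = (-0.3000, -1.9000, -3.3000)
Δω = ω₁−ω₀ = (0.03000000, -0.07000000, 0.31200000)
ω₀×(Iω₀) = (0.0280, -0.0240, -0.0672)
I·α + gyro = (0.0400, -0.0800, 0.1200)

F = (-0.3000, -1.9000, -3.3000)
τ = (0.0400, -0.0800, 0.1200)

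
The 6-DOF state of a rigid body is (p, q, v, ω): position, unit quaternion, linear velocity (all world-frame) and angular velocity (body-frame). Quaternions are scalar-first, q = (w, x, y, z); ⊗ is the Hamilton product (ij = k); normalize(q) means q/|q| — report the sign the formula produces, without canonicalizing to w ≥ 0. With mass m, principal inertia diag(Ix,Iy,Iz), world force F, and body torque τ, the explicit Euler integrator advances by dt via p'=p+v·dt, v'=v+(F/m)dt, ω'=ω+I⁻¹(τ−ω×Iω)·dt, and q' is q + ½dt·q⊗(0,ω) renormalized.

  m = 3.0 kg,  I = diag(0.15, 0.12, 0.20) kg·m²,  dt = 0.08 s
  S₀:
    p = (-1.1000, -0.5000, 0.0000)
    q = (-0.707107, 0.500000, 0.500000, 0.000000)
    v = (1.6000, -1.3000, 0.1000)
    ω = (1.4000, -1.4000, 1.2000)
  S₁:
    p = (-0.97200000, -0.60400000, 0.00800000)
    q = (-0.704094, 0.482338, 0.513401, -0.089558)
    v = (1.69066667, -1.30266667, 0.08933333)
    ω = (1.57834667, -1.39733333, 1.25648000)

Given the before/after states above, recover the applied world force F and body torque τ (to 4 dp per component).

F = (3.4000, -0.1000, -0.4000)
τ = (0.2000, -0.0800, 0.2000)

ω₁ − ω₀ = (0.17834667, 0.00266667, 0.05648000)
ω₀×(Iω₀) = (-0.1344, -0.0840, 0.0588)
τ = I·(Δω/dt) + ω₀×(Iω₀) = (0.2000, -0.0800, 0.2000)
velocity change Δv = (0.09066667, -0.00266667, -0.01066667)
F = m·Δv/dt = (3.4000, -0.1000, -0.4000)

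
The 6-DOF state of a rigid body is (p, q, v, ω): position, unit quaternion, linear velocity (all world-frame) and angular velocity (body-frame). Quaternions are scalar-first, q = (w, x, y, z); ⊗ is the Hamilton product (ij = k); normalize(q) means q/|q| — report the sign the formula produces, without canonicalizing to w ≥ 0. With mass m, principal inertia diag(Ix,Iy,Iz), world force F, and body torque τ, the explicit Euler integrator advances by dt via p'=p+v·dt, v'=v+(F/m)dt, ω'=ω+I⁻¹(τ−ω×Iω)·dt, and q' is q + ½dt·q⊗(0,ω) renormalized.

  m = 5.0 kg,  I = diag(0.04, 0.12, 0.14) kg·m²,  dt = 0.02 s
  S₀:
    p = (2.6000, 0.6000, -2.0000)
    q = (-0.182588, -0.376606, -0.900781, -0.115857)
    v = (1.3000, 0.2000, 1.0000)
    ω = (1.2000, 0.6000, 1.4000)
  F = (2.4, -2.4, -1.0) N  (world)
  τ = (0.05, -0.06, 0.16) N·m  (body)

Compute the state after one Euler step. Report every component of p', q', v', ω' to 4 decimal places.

p' = (2.6260, 0.6040, -1.9800)
q' = (-0.1710, -0.3906, -0.8978, -0.1098)
v' = (1.3096, 0.1904, 0.9960)
ω' = (1.2166, 0.6180, 1.4146)

a = F/m = (0.4800, -0.4800, -0.2000)
p' = p + v·dt = (2.6260, 0.6040, -1.9800)
v + (F/m)dt = (1.3096, 0.1904, 0.9960)
precession coupling ω×(Iω) = (0.0168, -0.1680, 0.0576)
α = I⁻¹(τ − ω×Iω) = (0.8300, 0.9000, 0.7314)
ω' = ω + α·dt = (1.2166, 0.6180, 1.4146)
2q̇ = q⊗(0,ω) = (1.1545956, -1.4106848, 0.2786672, 0.5993504)
q' = normalize(q + ½dt·q⊗(0,ω)) = (-0.1710, -0.3906, -0.8978, -0.1098)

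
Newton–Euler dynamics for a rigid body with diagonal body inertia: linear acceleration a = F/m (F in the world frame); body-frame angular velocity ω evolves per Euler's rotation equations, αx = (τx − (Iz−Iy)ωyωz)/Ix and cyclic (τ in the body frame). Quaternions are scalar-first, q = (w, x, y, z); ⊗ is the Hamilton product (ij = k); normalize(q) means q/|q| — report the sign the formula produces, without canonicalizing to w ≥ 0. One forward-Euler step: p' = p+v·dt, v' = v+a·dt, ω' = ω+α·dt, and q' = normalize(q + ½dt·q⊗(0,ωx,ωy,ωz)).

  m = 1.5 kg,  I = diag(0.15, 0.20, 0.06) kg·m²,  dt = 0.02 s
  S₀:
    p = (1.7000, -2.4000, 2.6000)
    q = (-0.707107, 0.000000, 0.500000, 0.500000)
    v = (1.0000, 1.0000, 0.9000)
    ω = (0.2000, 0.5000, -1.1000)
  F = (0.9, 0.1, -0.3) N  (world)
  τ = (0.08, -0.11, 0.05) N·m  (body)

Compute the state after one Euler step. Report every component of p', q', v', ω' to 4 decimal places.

p' = (1.7200, -2.3800, 2.6180)
q' = (-0.7041, -0.0094, 0.4974, 0.5067)
v' = (1.0120, 1.0013, 0.8960)
ω' = (0.2004, 0.4910, -1.0850)

p + v·dt = (1.7200, -2.3800, 2.6180)
new velocity v' = (1.0120, 1.0013, 0.8960)
precession coupling ω×(Iω) = (0.0770, -0.0198, 0.0050)
(τ − ω×Iω)/I = (0.0200, -0.4510, 0.7500)
ω + α·dt = (0.2004, 0.4910, -1.0850)
q⊗(0,ω) = (0.3000000, -0.9414214, -0.2535535, 0.6778177)
updated quaternion q' = (-0.7041, -0.0094, 0.4974, 0.5067)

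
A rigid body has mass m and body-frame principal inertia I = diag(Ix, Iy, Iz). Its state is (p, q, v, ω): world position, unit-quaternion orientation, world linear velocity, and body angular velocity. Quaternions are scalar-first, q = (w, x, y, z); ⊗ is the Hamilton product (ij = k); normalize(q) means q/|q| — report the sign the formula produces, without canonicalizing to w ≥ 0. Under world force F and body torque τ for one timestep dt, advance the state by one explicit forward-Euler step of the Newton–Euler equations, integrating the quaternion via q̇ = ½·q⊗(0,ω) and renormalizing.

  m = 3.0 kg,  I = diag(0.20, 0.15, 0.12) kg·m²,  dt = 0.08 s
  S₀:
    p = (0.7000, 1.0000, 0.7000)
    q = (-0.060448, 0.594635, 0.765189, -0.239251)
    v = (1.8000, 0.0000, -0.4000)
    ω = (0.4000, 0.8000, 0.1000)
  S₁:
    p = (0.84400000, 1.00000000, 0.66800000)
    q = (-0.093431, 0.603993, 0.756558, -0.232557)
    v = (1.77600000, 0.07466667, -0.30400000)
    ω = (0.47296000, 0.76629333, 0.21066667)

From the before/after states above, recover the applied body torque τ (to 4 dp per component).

τ = (0.1800, -0.0600, 0.1500)

ω₁ − ω₀ = (0.07296000, -0.03370667, 0.11066667)
I·α + gyro = (0.1800, -0.0600, 0.1500)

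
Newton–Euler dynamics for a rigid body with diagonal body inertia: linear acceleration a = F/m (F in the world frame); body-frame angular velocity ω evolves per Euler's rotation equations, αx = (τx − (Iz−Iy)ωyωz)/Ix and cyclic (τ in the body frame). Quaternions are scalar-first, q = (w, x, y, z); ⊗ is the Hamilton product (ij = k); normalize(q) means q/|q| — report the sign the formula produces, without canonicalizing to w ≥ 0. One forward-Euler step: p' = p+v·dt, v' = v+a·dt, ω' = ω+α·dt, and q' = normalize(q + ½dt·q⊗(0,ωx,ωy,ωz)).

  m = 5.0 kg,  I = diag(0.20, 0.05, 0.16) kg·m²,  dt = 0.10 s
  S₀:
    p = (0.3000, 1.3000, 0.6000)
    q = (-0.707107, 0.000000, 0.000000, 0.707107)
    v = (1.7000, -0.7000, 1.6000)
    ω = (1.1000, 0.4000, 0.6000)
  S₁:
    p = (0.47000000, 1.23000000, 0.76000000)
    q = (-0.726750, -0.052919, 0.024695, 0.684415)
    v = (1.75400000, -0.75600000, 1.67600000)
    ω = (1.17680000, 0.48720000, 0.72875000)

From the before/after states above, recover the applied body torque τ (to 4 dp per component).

τ = (0.1800, 0.0700, 0.1400)

ω₁ − ω₀ = (0.07680000, 0.08720000, 0.12875000)
I·α + gyro = (0.1800, 0.0700, 0.1400)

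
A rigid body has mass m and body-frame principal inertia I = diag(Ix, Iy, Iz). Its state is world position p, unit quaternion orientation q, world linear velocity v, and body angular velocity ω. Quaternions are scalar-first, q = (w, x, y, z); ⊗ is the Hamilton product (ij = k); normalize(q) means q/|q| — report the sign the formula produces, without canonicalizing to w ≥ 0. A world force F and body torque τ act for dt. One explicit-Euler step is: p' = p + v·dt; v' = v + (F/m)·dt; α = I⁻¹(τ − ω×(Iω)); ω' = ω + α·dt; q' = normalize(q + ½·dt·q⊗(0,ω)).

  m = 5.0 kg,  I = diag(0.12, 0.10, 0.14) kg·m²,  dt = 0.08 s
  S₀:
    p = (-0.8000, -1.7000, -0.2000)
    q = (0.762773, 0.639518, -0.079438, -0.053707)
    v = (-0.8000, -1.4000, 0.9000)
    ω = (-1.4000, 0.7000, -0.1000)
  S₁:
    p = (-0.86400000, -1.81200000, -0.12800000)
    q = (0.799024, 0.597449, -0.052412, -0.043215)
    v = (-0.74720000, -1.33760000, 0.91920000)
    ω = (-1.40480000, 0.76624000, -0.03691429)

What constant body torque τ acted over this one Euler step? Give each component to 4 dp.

τ = (-0.0100, 0.0800, 0.1300)

rate change Δω = (-0.00480000, 0.06624000, 0.06308571)
ω₀×(Iω₀) = (-0.0028, -0.0028, 0.0196)
τ = I·(Δω/dt) + ω₀×(Iω₀) = (-0.0100, 0.0800, 0.1300)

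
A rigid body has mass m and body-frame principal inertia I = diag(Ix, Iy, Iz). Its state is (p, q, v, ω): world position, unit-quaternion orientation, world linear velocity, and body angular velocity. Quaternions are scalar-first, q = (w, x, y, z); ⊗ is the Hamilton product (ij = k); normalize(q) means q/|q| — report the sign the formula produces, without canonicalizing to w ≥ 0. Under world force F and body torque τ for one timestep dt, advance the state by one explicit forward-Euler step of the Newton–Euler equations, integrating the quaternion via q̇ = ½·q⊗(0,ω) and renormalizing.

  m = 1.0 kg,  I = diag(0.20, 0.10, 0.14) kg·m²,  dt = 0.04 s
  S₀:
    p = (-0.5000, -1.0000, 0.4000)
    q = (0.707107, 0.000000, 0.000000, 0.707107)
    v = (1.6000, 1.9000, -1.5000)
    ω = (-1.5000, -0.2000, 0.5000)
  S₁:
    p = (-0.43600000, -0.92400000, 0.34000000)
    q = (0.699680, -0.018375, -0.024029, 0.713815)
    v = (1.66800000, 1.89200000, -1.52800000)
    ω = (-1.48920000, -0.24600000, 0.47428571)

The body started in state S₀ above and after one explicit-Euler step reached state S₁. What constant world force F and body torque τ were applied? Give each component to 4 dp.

rate change Δω = (0.01080000, -0.04600000, -0.02571429)
ω₀×(Iω₀) = (-0.0040, -0.0450, -0.0300)
I·α + gyro = (0.0500, -0.1600, -0.1200)
velocity change Δv = (0.06800000, -0.00800000, -0.02800000)
F = m·Δv/dt = (1.7000, -0.2000, -0.7000)

F = (1.7000, -0.2000, -0.7000)
τ = (0.0500, -0.1600, -0.1200)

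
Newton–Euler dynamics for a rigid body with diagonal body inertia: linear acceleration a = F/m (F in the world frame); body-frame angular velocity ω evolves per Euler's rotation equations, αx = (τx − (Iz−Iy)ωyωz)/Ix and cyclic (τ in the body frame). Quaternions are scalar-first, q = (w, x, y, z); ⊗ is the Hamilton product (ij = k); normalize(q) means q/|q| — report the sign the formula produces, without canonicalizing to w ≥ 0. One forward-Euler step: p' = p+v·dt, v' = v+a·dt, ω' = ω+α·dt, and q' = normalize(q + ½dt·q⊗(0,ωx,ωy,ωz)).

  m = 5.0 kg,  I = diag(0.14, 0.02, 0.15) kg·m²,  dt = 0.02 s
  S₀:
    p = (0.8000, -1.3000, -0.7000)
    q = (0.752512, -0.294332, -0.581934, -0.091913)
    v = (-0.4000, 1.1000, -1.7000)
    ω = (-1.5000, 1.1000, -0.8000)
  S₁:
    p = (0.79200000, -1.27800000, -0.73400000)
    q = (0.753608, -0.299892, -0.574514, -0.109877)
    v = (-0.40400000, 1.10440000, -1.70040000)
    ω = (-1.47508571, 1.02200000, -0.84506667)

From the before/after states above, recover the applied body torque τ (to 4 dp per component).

ω₁ − ω₀ = (0.02491429, -0.07800000, -0.04506667)
ω₀×(Iω₀) = (-0.1144, -0.0120, 0.1980)
τ = I·(Δω/dt) + ω₀×(Iω₀) = (0.0600, -0.0900, -0.1400)

τ = (0.0600, -0.0900, -0.1400)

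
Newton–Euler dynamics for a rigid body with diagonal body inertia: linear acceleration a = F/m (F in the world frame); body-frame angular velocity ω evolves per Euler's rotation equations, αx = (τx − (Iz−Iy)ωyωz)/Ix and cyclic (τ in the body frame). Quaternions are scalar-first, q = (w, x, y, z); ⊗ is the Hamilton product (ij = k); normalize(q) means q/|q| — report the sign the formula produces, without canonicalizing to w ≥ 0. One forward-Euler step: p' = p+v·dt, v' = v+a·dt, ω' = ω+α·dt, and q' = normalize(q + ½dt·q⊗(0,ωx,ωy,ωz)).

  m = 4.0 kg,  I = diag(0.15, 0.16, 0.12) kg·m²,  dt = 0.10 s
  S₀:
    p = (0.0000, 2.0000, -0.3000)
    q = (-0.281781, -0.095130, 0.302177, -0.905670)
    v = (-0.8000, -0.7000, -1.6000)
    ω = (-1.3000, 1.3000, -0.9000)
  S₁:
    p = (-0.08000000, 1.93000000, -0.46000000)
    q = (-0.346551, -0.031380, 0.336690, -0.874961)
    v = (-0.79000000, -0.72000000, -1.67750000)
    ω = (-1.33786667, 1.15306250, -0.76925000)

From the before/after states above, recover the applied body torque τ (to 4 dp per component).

τ = (-0.0100, -0.2000, 0.1400)

ω₁ − ω₀ = (-0.03786667, -0.14693750, 0.13075000)
ω₀×(Iω₀) = (0.0468, 0.0351, -0.0169)
applied torque τ = (-0.0100, -0.2000, 0.1400)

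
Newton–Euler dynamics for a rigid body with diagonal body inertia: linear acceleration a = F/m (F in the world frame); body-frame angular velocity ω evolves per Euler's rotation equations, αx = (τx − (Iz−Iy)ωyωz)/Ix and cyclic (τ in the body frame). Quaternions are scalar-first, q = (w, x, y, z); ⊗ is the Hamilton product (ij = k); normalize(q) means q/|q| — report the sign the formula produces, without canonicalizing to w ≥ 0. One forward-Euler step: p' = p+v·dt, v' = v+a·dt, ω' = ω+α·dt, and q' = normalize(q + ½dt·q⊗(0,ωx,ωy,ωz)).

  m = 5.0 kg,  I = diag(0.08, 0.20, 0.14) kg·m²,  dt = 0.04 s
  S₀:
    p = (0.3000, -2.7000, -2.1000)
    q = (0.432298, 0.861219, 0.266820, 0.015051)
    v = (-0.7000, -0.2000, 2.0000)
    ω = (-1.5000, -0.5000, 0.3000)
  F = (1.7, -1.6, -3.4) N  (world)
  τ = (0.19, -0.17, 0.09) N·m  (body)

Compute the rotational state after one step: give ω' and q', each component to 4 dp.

ω' = (-1.4095, -0.5394, 0.3000)
q' = (0.4605, 0.8496, 0.2567, 0.0170)

precession coupling ω×(Iω) = (0.0090, 0.0270, 0.0900)
α = I⁻¹(τ − ω×Iω) = (2.2625, -0.9850, 0.0000)
ω + α·dt = (-1.4095, -0.5394, 0.3000)
2q̇ = q⊗(0,ω) = (1.4207232, -0.5608755, -0.4970912, 0.0993099)
q + ½dt·q⊗(0,ω), renormalized = (0.4605, 0.8496, 0.2567, 0.0170)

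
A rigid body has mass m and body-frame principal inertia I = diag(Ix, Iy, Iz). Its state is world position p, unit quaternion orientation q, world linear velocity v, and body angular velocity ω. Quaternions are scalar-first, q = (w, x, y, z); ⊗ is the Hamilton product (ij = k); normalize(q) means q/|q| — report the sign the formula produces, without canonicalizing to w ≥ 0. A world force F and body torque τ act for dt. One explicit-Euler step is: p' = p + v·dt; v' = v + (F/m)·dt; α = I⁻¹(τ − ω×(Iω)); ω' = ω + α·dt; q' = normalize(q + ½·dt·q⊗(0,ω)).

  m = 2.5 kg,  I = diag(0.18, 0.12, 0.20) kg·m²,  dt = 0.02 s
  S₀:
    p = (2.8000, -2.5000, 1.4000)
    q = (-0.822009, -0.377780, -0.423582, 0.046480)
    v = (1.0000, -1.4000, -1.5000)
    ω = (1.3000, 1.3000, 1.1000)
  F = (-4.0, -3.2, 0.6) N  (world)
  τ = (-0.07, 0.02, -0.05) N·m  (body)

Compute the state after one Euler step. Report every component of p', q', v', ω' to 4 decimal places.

p' = (2.8200, -2.5280, 1.3700)
q' = (-0.8119, -0.3936, -0.4294, 0.0380)
v' = (0.9680, -1.4256, -1.4952)
ω' = (1.2795, 1.3081, 1.1051)

p + v·dt = (2.8200, -2.5280, 1.3700)
v + (F/m)dt = (0.9680, -1.4256, -1.4952)
gyro term ω×Iω = (0.1144, -0.0286, -0.1014)
angular accel α = (-1.0244, 0.4050, 0.2570)
ω' = ω + α·dt = (1.2795, 1.3081, 1.1051)
q⊗(0,ω) = (0.9906426, -1.5949759, -0.5926297, -0.8446673)
q' = normalize(q + ½dt·q⊗(0,ω)) = (-0.8119, -0.3936, -0.4294, 0.0380)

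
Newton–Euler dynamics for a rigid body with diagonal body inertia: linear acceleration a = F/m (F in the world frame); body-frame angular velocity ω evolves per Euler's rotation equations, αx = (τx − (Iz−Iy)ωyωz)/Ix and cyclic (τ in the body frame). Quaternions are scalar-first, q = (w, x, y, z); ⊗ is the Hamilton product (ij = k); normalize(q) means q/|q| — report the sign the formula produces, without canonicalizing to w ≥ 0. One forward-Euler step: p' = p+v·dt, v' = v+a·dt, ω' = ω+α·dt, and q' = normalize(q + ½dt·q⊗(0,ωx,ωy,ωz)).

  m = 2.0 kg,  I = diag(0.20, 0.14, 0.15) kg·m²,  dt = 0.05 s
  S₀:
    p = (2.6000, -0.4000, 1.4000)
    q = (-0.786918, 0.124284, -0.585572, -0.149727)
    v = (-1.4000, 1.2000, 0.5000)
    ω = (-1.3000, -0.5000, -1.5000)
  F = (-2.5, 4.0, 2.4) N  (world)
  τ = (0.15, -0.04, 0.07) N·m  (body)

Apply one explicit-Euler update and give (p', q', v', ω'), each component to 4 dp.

p' = (2.5300, -0.3400, 1.4250)
q' = (-0.7948, 0.1697, -0.5655, -0.1406)
v' = (-1.4625, 1.3000, 0.5600)
ω' = (-1.2644, -0.5491, -1.4637)

a = (-1.2500, 2.0000, 1.2000)
p + v·dt = (2.5300, -0.3400, 1.4250)
v + (F/m)dt = (-1.4625, 1.3000, 0.5600)
gyro term ω×Iω = (0.0075, 0.0975, -0.0390)
angular accel α = (0.7125, -0.9821, 0.7267)
ω' = ω + α·dt = (-1.2644, -0.5491, -1.4637)
Hamilton product q⊗(0,ω) = (-0.3558073, 1.8264879, 0.7745301, 0.3569914)
q + ½dt·q⊗(0,ω), renormalized = (-0.7948, 0.1697, -0.5655, -0.1406)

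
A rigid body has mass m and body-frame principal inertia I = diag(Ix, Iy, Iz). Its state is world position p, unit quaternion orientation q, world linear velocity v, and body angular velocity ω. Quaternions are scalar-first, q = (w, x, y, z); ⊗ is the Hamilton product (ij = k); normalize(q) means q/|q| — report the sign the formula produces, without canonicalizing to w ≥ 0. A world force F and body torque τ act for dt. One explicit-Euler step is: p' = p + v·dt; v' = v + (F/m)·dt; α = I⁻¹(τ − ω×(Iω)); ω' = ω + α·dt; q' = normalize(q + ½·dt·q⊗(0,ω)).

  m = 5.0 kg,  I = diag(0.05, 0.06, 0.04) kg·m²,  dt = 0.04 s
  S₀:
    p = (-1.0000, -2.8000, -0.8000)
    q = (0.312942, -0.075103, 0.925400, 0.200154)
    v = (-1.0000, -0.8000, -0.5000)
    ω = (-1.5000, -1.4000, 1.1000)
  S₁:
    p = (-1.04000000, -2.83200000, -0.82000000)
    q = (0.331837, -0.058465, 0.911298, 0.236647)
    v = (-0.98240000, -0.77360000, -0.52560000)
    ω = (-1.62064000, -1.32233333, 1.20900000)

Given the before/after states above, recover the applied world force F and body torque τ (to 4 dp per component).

F = (2.2000, 3.3000, -3.2000)
τ = (-0.1200, 0.1000, 0.1300)

rate change Δω = (-0.12064000, 0.07766667, 0.10900000)
gyro term ω₀×Iω₀ = (0.0308, -0.0165, 0.0210)
τ = I·(Δω/dt) + ω₀×(Iω₀) = (-0.1200, 0.1000, 0.1300)
velocity change Δv = (0.01760000, 0.02640000, -0.02560000)
m·(v₁−v₀)/dt = (2.2000, 3.3000, -3.2000)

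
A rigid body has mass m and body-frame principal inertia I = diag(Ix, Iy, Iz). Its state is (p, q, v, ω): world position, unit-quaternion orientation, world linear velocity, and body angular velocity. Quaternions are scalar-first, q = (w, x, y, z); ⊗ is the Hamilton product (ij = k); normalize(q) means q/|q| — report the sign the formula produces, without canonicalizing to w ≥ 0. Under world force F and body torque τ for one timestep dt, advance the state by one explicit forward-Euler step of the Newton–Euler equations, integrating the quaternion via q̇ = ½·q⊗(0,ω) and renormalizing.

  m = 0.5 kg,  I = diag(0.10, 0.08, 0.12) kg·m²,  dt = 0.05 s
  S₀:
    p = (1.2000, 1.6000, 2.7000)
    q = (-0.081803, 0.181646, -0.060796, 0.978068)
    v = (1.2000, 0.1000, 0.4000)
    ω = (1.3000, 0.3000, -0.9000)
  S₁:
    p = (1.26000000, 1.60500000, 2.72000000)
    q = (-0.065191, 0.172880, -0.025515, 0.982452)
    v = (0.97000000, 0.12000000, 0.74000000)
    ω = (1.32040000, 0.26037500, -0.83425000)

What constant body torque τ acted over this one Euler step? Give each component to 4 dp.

τ = (0.0300, -0.0400, 0.1500)

Δω = ω₁−ω₀ = (0.02040000, -0.03962500, 0.06575000)
precession coupling = (-0.0108, 0.0234, -0.0078)
τ = I·(Δω/dt) + ω₀×(Iω₀) = (0.0300, -0.0400, 0.1500)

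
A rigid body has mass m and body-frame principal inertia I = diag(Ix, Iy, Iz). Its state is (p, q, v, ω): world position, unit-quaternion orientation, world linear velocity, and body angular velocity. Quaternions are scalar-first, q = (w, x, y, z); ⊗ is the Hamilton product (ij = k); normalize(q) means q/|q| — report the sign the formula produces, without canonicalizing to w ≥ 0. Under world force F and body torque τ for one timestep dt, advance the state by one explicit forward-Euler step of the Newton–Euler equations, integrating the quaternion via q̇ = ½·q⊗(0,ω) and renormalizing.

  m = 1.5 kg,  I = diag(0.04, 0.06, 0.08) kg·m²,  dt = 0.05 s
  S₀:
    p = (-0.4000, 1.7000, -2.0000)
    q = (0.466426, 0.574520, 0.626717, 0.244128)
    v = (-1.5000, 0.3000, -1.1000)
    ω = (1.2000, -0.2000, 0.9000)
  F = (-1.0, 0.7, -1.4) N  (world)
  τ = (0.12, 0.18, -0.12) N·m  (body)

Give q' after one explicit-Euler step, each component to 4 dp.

q' = (0.4465, 0.6034, 0.6183, 0.2328)

q⊗(0,ω) = (-0.7837958, 1.1725821, -0.3173996, -0.4471810)
q + ½dt·q⊗(0,ω), renormalized = (0.4465, 0.6034, 0.6183, 0.2328)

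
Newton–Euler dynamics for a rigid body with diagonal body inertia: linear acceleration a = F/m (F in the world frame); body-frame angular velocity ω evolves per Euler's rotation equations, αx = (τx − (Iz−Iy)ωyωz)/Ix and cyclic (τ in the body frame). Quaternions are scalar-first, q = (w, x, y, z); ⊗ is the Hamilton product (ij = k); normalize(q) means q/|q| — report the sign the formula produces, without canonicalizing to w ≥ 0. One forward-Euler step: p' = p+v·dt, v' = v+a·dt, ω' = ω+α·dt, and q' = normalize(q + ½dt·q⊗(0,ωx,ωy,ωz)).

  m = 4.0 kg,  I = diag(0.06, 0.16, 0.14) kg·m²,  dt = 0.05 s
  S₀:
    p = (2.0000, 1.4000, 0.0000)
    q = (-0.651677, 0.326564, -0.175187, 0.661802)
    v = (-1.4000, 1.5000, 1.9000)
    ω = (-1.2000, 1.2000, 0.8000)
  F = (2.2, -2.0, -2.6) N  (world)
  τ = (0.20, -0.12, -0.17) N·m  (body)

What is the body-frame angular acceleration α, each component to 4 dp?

α = (3.6533, -1.2300, -0.1857)

ω×(Iω) gyroscopic = (-0.0192, 0.0768, -0.1440)
angular accel α = (3.6533, -1.2300, -0.1857)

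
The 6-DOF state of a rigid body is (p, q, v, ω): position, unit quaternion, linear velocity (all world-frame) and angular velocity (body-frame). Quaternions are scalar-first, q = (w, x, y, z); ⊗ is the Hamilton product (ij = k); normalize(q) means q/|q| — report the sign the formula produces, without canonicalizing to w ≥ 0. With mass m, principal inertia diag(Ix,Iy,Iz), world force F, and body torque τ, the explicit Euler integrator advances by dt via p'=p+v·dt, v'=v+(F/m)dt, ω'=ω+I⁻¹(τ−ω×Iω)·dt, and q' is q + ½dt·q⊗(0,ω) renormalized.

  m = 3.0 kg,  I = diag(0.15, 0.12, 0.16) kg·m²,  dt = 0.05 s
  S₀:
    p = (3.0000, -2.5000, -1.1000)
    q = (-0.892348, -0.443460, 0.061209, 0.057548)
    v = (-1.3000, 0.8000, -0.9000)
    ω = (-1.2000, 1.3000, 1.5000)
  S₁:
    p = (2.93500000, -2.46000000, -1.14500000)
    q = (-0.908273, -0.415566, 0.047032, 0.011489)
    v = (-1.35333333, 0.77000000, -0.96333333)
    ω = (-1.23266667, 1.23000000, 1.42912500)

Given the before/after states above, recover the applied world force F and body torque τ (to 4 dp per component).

velocity change Δv = (-0.05333333, -0.03000000, -0.06333333)
m·(v₁−v₀)/dt = (-3.2000, -1.8000, -3.8000)
rate change Δω = (-0.03266667, -0.07000000, -0.07087500)
ω₀×(Iω₀) = (0.0780, 0.0180, 0.0468)
I·α + gyro = (-0.0200, -0.1500, -0.1800)

F = (-3.2000, -1.8000, -3.8000)
τ = (-0.0200, -0.1500, -0.1800)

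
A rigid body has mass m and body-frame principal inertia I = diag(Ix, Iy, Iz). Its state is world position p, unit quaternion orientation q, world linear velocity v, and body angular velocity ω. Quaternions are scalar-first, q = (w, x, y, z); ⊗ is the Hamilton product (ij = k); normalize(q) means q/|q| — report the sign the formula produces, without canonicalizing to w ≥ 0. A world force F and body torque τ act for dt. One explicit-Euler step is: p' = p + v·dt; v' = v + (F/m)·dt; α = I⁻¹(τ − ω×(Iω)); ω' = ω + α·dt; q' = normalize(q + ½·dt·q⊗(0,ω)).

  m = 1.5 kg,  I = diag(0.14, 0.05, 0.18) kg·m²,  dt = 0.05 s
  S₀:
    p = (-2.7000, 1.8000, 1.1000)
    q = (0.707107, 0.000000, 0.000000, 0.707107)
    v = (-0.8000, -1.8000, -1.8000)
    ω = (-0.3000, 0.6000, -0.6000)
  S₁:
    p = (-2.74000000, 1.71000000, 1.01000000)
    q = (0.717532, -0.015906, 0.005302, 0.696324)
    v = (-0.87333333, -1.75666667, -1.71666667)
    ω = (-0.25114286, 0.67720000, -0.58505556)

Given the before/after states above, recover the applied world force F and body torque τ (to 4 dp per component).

v₁ − v₀ = (-0.07333333, 0.04333333, 0.08333333)
F = m·Δv/dt = (-2.2000, 1.3000, 2.5000)
Δω = ω₁−ω₀ = (0.04885714, 0.07720000, 0.01494444)
applied torque τ = (0.0900, 0.0700, 0.0700)

F = (-2.2000, 1.3000, 2.5000)
τ = (0.0900, 0.0700, 0.0700)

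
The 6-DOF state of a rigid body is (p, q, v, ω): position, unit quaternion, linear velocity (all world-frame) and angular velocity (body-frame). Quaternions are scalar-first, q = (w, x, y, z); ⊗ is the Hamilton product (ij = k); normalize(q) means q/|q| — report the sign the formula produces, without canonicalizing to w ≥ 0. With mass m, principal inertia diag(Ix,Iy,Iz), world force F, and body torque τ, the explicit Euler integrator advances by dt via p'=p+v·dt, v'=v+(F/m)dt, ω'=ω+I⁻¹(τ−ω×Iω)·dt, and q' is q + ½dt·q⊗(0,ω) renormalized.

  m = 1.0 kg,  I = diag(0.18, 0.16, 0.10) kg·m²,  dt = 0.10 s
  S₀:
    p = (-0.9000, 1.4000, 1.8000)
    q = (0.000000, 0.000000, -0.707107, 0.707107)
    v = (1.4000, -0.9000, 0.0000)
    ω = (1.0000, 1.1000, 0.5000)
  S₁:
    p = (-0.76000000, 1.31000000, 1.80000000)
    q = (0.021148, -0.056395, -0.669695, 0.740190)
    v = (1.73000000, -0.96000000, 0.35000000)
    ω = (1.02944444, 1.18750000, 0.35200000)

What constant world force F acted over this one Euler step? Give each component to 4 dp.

Δv = v₁−v₀ = (0.33000000, -0.06000000, 0.35000000)
m·(v₁−v₀)/dt = (3.3000, -0.6000, 3.5000)

F = (3.3000, -0.6000, 3.5000)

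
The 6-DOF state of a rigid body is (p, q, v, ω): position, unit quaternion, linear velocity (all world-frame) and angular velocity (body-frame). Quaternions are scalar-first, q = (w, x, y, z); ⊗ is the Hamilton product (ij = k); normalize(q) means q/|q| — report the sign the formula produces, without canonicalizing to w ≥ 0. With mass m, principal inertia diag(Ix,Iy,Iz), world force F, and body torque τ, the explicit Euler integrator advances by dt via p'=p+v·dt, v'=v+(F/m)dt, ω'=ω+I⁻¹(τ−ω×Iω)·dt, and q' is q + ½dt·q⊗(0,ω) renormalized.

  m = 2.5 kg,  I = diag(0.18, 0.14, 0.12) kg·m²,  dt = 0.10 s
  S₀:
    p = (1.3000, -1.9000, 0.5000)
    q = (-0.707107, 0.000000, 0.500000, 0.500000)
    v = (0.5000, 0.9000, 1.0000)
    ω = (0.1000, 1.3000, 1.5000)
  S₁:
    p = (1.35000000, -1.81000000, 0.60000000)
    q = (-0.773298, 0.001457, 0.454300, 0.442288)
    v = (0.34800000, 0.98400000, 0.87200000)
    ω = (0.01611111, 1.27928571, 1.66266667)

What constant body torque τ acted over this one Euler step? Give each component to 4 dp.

ω₁ − ω₀ = (-0.08388889, -0.02071429, 0.16266667)
gyro term ω₀×Iω₀ = (-0.0390, 0.0090, -0.0052)
I·α + gyro = (-0.1900, -0.0200, 0.1900)

τ = (-0.1900, -0.0200, 0.1900)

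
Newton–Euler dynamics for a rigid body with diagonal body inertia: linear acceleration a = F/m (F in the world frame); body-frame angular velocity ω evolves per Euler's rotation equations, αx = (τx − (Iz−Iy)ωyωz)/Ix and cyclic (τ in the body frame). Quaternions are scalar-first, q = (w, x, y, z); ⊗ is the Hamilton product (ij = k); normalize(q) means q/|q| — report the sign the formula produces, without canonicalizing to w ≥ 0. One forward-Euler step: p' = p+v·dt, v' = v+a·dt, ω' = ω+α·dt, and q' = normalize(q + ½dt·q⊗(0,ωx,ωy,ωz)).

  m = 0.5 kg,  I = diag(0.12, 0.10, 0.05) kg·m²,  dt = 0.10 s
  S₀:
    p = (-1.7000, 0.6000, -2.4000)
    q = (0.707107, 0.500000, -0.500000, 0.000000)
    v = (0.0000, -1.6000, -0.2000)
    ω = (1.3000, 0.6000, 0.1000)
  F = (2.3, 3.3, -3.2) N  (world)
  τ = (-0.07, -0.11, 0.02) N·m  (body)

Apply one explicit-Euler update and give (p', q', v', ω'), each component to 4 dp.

gyro term ω×Iω = (-0.0030, 0.0091, -0.0156)
(τ − ω×Iω)/I = (-0.5583, -1.1910, 0.7120)
ω' = ω + α·dt = (1.2442, 0.4809, 0.1712)
Hamilton product q⊗(0,ω) = (-0.3500000, 0.8692391, 0.3742642, 1.0207107)
q' = normalize(q + ½dt·q⊗(0,ω)) = (0.6878, 0.5421, -0.4801, 0.0509)
a = (4.6000, 6.6000, -6.4000)
p' = p + v·dt = (-1.7000, 0.4400, -2.4200)
v + (F/m)dt = (0.4600, -0.9400, -0.8400)

p' = (-1.7000, 0.4400, -2.4200)
q' = (0.6878, 0.5421, -0.4801, 0.0509)
v' = (0.4600, -0.9400, -0.8400)
ω' = (1.2442, 0.4809, 0.1712)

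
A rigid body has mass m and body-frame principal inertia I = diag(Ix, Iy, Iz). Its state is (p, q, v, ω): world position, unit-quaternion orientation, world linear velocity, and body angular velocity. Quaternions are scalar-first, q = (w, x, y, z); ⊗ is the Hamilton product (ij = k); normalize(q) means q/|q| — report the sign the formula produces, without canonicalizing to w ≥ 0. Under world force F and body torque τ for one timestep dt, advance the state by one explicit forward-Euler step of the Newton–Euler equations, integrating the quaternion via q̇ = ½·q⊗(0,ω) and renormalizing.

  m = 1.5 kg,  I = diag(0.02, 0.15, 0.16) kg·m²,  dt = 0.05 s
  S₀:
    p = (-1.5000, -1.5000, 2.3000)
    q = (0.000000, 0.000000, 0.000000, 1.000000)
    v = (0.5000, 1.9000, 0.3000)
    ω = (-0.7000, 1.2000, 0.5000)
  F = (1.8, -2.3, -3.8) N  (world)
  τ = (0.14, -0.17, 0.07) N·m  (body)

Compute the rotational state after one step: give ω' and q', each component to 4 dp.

ω' = (-0.3650, 1.1270, 0.5560)
q' = (-0.0125, -0.0300, -0.0175, 0.9993)

gyro term ω×Iω = (0.0060, 0.0490, -0.1092)
α = I⁻¹(τ − ω×Iω) = (6.7000, -1.4600, 1.1200)
new body rate ω' = (-0.3650, 1.1270, 0.5560)
Hamilton product q⊗(0,ω) = (-0.5000000, -1.2000000, -0.7000000, 0.0000000)
q' = normalize(q + ½dt·q⊗(0,ω)) = (-0.0125, -0.0300, -0.0175, 0.9993)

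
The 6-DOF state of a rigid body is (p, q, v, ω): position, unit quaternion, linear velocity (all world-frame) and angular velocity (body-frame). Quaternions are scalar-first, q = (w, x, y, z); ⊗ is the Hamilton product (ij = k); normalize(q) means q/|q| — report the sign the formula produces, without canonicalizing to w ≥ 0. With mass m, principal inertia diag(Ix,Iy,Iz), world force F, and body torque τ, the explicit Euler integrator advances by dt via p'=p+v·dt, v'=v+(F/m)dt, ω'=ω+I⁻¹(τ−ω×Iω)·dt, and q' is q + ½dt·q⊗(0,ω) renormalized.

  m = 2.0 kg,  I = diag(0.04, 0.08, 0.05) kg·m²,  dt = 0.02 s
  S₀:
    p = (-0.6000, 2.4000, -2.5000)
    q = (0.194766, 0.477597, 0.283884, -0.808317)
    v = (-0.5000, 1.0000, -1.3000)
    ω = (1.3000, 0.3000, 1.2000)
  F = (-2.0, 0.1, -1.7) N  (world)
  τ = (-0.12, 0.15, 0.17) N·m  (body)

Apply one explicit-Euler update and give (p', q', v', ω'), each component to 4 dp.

p' = (-0.6100, 2.4200, -2.5260)
q' = (0.1974, 0.4859, 0.2682, -0.8081)
v' = (-0.5200, 1.0010, -1.3170)
ω' = (1.2454, 0.3414, 1.2618)

angular accel α = (-2.7300, 2.0700, 3.0880)
ω + α·dt = (1.2454, 0.3414, 1.2618)
q⊗(0,ω) = (0.2639391, 0.8363517, -1.5654987, 0.0079491)
q' = normalize(q + ½dt·q⊗(0,ω)) = (0.1974, 0.4859, 0.2682, -0.8081)
linear accel F/m = (-1.0000, 0.0500, -0.8500)
p' = p + v·dt = (-0.6100, 2.4200, -2.5260)
v' = v + a·dt = (-0.5200, 1.0010, -1.3170)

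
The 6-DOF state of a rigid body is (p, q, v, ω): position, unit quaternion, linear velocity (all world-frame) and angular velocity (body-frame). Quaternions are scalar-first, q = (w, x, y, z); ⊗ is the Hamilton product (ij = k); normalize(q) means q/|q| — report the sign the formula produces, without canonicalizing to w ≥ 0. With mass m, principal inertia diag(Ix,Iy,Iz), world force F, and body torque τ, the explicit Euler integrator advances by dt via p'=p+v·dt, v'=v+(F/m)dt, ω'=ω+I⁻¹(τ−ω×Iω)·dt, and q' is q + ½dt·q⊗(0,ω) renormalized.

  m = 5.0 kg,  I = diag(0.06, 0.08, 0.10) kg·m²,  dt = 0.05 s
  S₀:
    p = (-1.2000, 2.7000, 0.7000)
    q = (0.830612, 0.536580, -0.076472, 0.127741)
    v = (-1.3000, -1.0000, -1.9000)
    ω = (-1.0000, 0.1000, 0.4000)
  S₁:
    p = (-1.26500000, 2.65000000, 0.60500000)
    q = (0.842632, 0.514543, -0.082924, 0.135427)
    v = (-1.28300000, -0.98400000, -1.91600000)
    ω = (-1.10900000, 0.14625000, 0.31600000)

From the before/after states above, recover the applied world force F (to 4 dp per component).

velocity change Δv = (0.01700000, 0.01600000, -0.01600000)
F = m·Δv/dt = (1.7000, 1.6000, -1.6000)

F = (1.7000, 1.6000, -1.6000)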